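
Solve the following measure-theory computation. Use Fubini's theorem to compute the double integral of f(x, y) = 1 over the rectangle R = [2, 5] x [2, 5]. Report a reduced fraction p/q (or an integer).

f(x, y) is a tensor product of a function of x and a function of y, and both factors are bounded continuous (hence Lebesgue integrable) on the rectangle, so Fubini's theorem applies:
  integral_R f d(m x m) = (integral_a1^b1 1 dx) * (integral_a2^b2 1 dy).
Inner integral in x: integral_{2}^{5} 1 dx = (5^1 - 2^1)/1
  = 3.
Inner integral in y: integral_{2}^{5} 1 dy = (5^1 - 2^1)/1
  = 3.
Product: (3) * (3) = 9.

9


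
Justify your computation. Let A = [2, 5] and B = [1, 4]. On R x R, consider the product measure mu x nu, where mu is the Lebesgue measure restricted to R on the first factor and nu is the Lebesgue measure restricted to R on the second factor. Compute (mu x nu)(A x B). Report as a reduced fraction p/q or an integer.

For a measurable rectangle A x B, the product measure satisfies
  (mu x nu)(A x B) = mu(A) * nu(B).
  mu(A) = 3.
  nu(B) = 3.
  (mu x nu)(A x B) = 3 * 3 = 9.

9


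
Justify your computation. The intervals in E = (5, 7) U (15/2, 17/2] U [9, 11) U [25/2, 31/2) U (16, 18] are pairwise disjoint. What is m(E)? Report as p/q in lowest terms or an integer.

For pairwise disjoint intervals, m(union_i I_i) = sum_i m(I_i),
and m is invariant under swapping open/closed endpoints (single points have measure 0).
So m(E) = sum_i (b_i - a_i).
  I_1 has length 7 - 5 = 2.
  I_2 has length 17/2 - 15/2 = 1.
  I_3 has length 11 - 9 = 2.
  I_4 has length 31/2 - 25/2 = 3.
  I_5 has length 18 - 16 = 2.
Summing:
  m(E) = 2 + 1 + 2 + 3 + 2 = 10.

10


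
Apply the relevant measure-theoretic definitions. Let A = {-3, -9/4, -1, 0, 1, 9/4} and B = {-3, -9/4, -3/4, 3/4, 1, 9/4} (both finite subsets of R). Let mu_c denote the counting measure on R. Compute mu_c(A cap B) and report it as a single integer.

Counting measure on a finite set equals cardinality. mu_c(A cap B) = |A cap B| (elements appearing in both).
Enumerating the elements of A that also lie in B gives 4 element(s).
So mu_c(A cap B) = 4.

4


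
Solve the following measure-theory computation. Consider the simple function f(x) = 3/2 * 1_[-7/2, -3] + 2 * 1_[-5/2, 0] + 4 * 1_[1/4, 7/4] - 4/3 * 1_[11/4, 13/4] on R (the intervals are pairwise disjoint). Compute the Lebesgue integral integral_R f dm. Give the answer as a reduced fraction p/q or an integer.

For a simple function f = sum_i c_i * 1_{A_i} with disjoint A_i,
  integral f dm = sum_i c_i * m(A_i).
Lengths of the A_i:
  m(A_1) = -3 - (-7/2) = 1/2.
  m(A_2) = 0 - (-5/2) = 5/2.
  m(A_3) = 7/4 - 1/4 = 3/2.
  m(A_4) = 13/4 - 11/4 = 1/2.
Contributions c_i * m(A_i):
  (3/2) * (1/2) = 3/4.
  (2) * (5/2) = 5.
  (4) * (3/2) = 6.
  (-4/3) * (1/2) = -2/3.
Total: 3/4 + 5 + 6 - 2/3 = 133/12.

133/12


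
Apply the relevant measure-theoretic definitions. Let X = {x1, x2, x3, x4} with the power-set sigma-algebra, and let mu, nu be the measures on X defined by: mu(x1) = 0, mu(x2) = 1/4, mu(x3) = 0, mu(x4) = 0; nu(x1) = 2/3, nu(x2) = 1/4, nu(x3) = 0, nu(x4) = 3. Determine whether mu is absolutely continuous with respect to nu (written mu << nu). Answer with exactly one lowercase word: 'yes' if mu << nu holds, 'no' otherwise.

mu << nu means: every nu-null measurable set is also mu-null; equivalently, for every atom x, if nu({x}) = 0 then mu({x}) = 0.
Checking each atom:
  x1: nu = 2/3 > 0 -> no constraint.
  x2: nu = 1/4 > 0 -> no constraint.
  x3: nu = 0, mu = 0 -> consistent with mu << nu.
  x4: nu = 3 > 0 -> no constraint.
No atom violates the condition. Therefore mu << nu.

yes


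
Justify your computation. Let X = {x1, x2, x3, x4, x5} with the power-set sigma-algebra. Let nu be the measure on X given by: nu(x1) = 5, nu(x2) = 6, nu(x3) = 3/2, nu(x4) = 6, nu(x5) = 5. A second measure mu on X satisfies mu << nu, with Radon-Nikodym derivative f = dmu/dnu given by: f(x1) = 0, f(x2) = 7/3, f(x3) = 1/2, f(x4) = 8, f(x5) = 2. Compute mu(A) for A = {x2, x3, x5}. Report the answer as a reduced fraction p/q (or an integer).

By the defining property of the Radon-Nikodym derivative, for every measurable set A,
  mu(A) = integral_A f dnu.
Since nu is a discrete measure concentrated on the atoms of X, the integral over A reduces to the sum
  mu(A) = sum_{x in A} f(x) * nu({x}).
Computing each term:
  x2: f(x2) * nu(x2) = 7/3 * 6 = 14.
  x3: f(x3) * nu(x3) = 1/2 * 3/2 = 3/4.
  x5: f(x5) * nu(x5) = 2 * 5 = 10.
Summing: mu(A) = 14 + 3/4 + 10 = 99/4.

99/4


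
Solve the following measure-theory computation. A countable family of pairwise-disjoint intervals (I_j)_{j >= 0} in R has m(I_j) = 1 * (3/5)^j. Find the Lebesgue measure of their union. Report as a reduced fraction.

By countable additivity of the Lebesgue measure on pairwise disjoint measurable sets,
  m(union_{j >= 0} I_j) = sum_{j >= 0} m(I_j) = sum_{j >= 0} a * r^j,
  with a = 1 and r = 3/5.
Since 0 < r = 3/5 < 1, the geometric series converges:
  sum_{j >= 0} a * r^j = a / (1 - r).
  = 1 / (1 - 3/5)
  = 1 / (2/5)
  = 5/2.

5/2


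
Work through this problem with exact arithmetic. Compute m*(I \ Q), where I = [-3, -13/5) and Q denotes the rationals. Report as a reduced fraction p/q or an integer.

The interval I = [-3, -13/5) has m(I) = -13/5 - (-3) = 2/5 (endpoints are measure-zero, so open/closed/half-open agree). Write I = (I cap Q) u (I \ Q). The rationals in I are countable, so m*(I cap Q) = 0 (cover each rational by intervals whose total length is arbitrarily small). By countable subadditivity m*(I) <= m*(I cap Q) + m*(I \ Q), hence m*(I \ Q) >= m(I) = 2/5. The reverse inequality m*(I \ Q) <= m*(I) = 2/5 is trivial since (I \ Q) is a subset of I. Therefore m*(I \ Q) = 2/5.

2/5


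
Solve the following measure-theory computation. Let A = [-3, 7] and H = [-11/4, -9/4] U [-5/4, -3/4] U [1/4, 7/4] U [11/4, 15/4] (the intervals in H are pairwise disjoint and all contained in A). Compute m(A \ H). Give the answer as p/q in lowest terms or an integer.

The ambient interval has length m(A) = 7 - (-3) = 10.
Since the holes are disjoint and sit inside A, by finite additivity
  m(H) = sum_i (b_i - a_i), and m(A \ H) = m(A) - m(H).
Computing the hole measures:
  m(H_1) = -9/4 - (-11/4) = 1/2.
  m(H_2) = -3/4 - (-5/4) = 1/2.
  m(H_3) = 7/4 - 1/4 = 3/2.
  m(H_4) = 15/4 - 11/4 = 1.
Summed: m(H) = 1/2 + 1/2 + 3/2 + 1 = 7/2.
So m(A \ H) = 10 - 7/2 = 13/2.

13/2


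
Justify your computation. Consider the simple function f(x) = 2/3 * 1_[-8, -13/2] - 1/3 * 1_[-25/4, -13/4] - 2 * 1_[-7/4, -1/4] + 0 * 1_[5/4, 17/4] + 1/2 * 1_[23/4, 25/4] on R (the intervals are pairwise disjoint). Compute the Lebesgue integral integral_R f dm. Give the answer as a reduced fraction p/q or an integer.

For a simple function f = sum_i c_i * 1_{A_i} with disjoint A_i,
  integral f dm = sum_i c_i * m(A_i).
Lengths of the A_i:
  m(A_1) = -13/2 - (-8) = 3/2.
  m(A_2) = -13/4 - (-25/4) = 3.
  m(A_3) = -1/4 - (-7/4) = 3/2.
  m(A_4) = 17/4 - 5/4 = 3.
  m(A_5) = 25/4 - 23/4 = 1/2.
Contributions c_i * m(A_i):
  (2/3) * (3/2) = 1.
  (-1/3) * (3) = -1.
  (-2) * (3/2) = -3.
  (0) * (3) = 0.
  (1/2) * (1/2) = 1/4.
Total: 1 - 1 - 3 + 0 + 1/4 = -11/4.

-11/4


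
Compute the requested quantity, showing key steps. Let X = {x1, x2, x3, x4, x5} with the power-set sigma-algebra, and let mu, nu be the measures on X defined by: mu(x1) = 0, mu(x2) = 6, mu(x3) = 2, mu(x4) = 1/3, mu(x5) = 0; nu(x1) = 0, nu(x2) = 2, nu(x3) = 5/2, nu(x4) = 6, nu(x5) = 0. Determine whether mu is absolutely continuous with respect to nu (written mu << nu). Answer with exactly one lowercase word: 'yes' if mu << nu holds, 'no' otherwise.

mu << nu means: every nu-null measurable set is also mu-null; equivalently, for every atom x, if nu({x}) = 0 then mu({x}) = 0.
Checking each atom:
  x1: nu = 0, mu = 0 -> consistent with mu << nu.
  x2: nu = 2 > 0 -> no constraint.
  x3: nu = 5/2 > 0 -> no constraint.
  x4: nu = 6 > 0 -> no constraint.
  x5: nu = 0, mu = 0 -> consistent with mu << nu.
No atom violates the condition. Therefore mu << nu.

yes


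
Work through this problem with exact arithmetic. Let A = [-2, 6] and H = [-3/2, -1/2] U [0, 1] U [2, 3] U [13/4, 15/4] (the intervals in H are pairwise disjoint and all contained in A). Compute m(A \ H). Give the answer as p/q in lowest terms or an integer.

The ambient interval has length m(A) = 6 - (-2) = 8.
Since the holes are disjoint and sit inside A, by finite additivity
  m(H) = sum_i (b_i - a_i), and m(A \ H) = m(A) - m(H).
Computing the hole measures:
  m(H_1) = -1/2 - (-3/2) = 1.
  m(H_2) = 1 - 0 = 1.
  m(H_3) = 3 - 2 = 1.
  m(H_4) = 15/4 - 13/4 = 1/2.
Summed: m(H) = 1 + 1 + 1 + 1/2 = 7/2.
So m(A \ H) = 8 - 7/2 = 9/2.

9/2


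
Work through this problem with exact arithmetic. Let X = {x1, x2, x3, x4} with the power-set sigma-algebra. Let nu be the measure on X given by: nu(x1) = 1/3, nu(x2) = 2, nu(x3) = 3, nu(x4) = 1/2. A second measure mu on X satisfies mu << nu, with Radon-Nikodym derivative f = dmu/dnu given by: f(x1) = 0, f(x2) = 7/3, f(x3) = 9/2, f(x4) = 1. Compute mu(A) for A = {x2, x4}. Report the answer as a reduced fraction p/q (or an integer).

By the defining property of the Radon-Nikodym derivative, for every measurable set A,
  mu(A) = integral_A f dnu.
Since nu is a discrete measure concentrated on the atoms of X, the integral over A reduces to the sum
  mu(A) = sum_{x in A} f(x) * nu({x}).
Computing each term:
  x2: f(x2) * nu(x2) = 7/3 * 2 = 14/3.
  x4: f(x4) * nu(x4) = 1 * 1/2 = 1/2.
Summing: mu(A) = 14/3 + 1/2 = 31/6.

31/6


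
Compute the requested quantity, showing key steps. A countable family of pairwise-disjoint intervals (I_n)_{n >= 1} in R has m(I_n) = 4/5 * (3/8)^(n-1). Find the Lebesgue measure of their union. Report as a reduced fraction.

By countable additivity of the Lebesgue measure on pairwise disjoint measurable sets,
  m(union_{n >= 1} I_n) = sum_{n >= 1} m(I_n) = sum_{n >= 1} a * r^(n-1),
  with a = 4/5 and r = 3/8.
Since 0 < r = 3/8 < 1, the geometric series converges:
  sum_{n >= 1} a * r^(n-1) = a / (1 - r).
  = 4/5 / (1 - 3/8)
  = 4/5 / (5/8)
  = 32/25.

32/25


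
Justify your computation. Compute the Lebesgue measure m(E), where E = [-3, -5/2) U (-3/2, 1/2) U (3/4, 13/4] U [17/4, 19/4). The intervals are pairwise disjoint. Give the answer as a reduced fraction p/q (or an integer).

For pairwise disjoint intervals, m(union_i I_i) = sum_i m(I_i),
and m is invariant under swapping open/closed endpoints (single points have measure 0).
So m(E) = sum_i (b_i - a_i).
  I_1 has length -5/2 - (-3) = 1/2.
  I_2 has length 1/2 - (-3/2) = 2.
  I_3 has length 13/4 - 3/4 = 5/2.
  I_4 has length 19/4 - 17/4 = 1/2.
Summing:
  m(E) = 1/2 + 2 + 5/2 + 1/2 = 11/2.

11/2


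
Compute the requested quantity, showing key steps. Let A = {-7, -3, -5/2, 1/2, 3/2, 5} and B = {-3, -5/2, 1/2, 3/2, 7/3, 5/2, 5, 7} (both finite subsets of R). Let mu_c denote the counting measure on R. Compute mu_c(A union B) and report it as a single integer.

Counting measure on a finite set equals cardinality. By inclusion-exclusion, |A union B| = |A| + |B| - |A cap B|.
|A| = 6, |B| = 8, |A cap B| = 5.
So mu_c(A union B) = 6 + 8 - 5 = 9.

9


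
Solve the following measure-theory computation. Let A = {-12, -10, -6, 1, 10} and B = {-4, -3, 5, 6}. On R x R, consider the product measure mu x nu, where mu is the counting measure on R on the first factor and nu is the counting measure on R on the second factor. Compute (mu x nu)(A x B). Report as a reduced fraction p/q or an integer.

For a measurable rectangle A x B, the product measure satisfies
  (mu x nu)(A x B) = mu(A) * nu(B).
  mu(A) = 5.
  nu(B) = 4.
  (mu x nu)(A x B) = 5 * 4 = 20.

20


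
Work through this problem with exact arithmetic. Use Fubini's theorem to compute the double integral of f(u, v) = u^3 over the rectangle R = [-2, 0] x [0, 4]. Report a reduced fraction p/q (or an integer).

f(u, v) is a tensor product of a function of u and a function of v, and both factors are bounded continuous (hence Lebesgue integrable) on the rectangle, so Fubini's theorem applies:
  integral_R f d(m x m) = (integral_a1^b1 u^3 du) * (integral_a2^b2 1 dv).
Inner integral in u: integral_{-2}^{0} u^3 du = (0^4 - (-2)^4)/4
  = -4.
Inner integral in v: integral_{0}^{4} 1 dv = (4^1 - 0^1)/1
  = 4.
Product: (-4) * (4) = -16.

-16


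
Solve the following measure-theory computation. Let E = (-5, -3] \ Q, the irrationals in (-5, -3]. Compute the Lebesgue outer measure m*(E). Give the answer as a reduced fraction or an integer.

The interval I = (-5, -3] has m(I) = -3 - (-5) = 2 (endpoints are measure-zero, so open/closed/half-open agree). Write I = (I cap Q) u (I \ Q). The rationals in I are countable, so m*(I cap Q) = 0 (cover each rational by intervals whose total length is arbitrarily small). By countable subadditivity m*(I) <= m*(I cap Q) + m*(I \ Q), hence m*(I \ Q) >= m(I) = 2. The reverse inequality m*(I \ Q) <= m*(I) = 2 is trivial since (I \ Q) is a subset of I. Therefore m*(I \ Q) = 2.

2


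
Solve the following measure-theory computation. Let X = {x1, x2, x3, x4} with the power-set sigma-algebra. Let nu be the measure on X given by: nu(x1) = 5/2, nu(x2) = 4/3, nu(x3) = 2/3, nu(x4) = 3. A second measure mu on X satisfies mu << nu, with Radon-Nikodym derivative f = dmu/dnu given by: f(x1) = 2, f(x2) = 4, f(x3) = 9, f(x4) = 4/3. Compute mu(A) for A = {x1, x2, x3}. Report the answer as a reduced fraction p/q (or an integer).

By the defining property of the Radon-Nikodym derivative, for every measurable set A,
  mu(A) = integral_A f dnu.
Since nu is a discrete measure concentrated on the atoms of X, the integral over A reduces to the sum
  mu(A) = sum_{x in A} f(x) * nu({x}).
Computing each term:
  x1: f(x1) * nu(x1) = 2 * 5/2 = 5.
  x2: f(x2) * nu(x2) = 4 * 4/3 = 16/3.
  x3: f(x3) * nu(x3) = 9 * 2/3 = 6.
Summing: mu(A) = 5 + 16/3 + 6 = 49/3.

49/3


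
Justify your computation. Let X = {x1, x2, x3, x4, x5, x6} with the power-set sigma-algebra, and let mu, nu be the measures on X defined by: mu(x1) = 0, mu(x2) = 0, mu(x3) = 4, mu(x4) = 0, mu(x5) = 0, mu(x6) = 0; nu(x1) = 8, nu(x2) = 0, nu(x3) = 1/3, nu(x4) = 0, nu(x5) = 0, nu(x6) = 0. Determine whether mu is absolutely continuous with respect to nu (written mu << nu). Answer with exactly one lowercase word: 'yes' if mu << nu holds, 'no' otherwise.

mu << nu means: every nu-null measurable set is also mu-null; equivalently, for every atom x, if nu({x}) = 0 then mu({x}) = 0.
Checking each atom:
  x1: nu = 8 > 0 -> no constraint.
  x2: nu = 0, mu = 0 -> consistent with mu << nu.
  x3: nu = 1/3 > 0 -> no constraint.
  x4: nu = 0, mu = 0 -> consistent with mu << nu.
  x5: nu = 0, mu = 0 -> consistent with mu << nu.
  x6: nu = 0, mu = 0 -> consistent with mu << nu.
No atom violates the condition. Therefore mu << nu.

yes


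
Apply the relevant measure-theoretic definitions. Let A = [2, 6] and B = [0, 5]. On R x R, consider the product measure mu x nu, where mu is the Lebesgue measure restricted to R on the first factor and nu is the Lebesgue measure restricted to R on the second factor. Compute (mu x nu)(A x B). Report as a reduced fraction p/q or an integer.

For a measurable rectangle A x B, the product measure satisfies
  (mu x nu)(A x B) = mu(A) * nu(B).
  mu(A) = 4.
  nu(B) = 5.
  (mu x nu)(A x B) = 4 * 5 = 20.

20


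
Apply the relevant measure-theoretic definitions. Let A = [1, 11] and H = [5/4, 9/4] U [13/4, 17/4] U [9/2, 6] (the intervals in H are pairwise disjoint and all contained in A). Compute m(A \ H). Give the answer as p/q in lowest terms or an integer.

The ambient interval has length m(A) = 11 - 1 = 10.
Since the holes are disjoint and sit inside A, by finite additivity
  m(H) = sum_i (b_i - a_i), and m(A \ H) = m(A) - m(H).
Computing the hole measures:
  m(H_1) = 9/4 - 5/4 = 1.
  m(H_2) = 17/4 - 13/4 = 1.
  m(H_3) = 6 - 9/2 = 3/2.
Summed: m(H) = 1 + 1 + 3/2 = 7/2.
So m(A \ H) = 10 - 7/2 = 13/2.

13/2


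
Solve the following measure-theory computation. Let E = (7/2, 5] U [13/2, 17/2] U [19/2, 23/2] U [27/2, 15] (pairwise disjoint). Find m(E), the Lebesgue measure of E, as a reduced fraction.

For pairwise disjoint intervals, m(union_i I_i) = sum_i m(I_i),
and m is invariant under swapping open/closed endpoints (single points have measure 0).
So m(E) = sum_i (b_i - a_i).
  I_1 has length 5 - 7/2 = 3/2.
  I_2 has length 17/2 - 13/2 = 2.
  I_3 has length 23/2 - 19/2 = 2.
  I_4 has length 15 - 27/2 = 3/2.
Summing:
  m(E) = 3/2 + 2 + 2 + 3/2 = 7.

7


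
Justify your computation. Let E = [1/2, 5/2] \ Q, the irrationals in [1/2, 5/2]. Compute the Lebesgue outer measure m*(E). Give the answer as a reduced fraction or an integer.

The interval I = [1/2, 5/2] has m(I) = 5/2 - 1/2 = 2 (endpoints are measure-zero, so open/closed/half-open agree). Write I = (I cap Q) u (I \ Q). The rationals in I are countable, so m*(I cap Q) = 0 (cover each rational by intervals whose total length is arbitrarily small). By countable subadditivity m*(I) <= m*(I cap Q) + m*(I \ Q), hence m*(I \ Q) >= m(I) = 2. The reverse inequality m*(I \ Q) <= m*(I) = 2 is trivial since (I \ Q) is a subset of I. Therefore m*(I \ Q) = 2.

2


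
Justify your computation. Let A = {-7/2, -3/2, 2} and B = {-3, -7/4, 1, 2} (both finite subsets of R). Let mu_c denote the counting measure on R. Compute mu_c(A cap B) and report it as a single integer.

Counting measure on a finite set equals cardinality. mu_c(A cap B) = |A cap B| (elements appearing in both).
Enumerating the elements of A that also lie in B gives 1 element(s).
So mu_c(A cap B) = 1.

1


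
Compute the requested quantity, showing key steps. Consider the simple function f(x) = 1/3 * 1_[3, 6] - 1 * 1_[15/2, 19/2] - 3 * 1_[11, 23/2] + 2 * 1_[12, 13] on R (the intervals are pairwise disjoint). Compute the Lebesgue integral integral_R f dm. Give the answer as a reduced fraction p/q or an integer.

For a simple function f = sum_i c_i * 1_{A_i} with disjoint A_i,
  integral f dm = sum_i c_i * m(A_i).
Lengths of the A_i:
  m(A_1) = 6 - 3 = 3.
  m(A_2) = 19/2 - 15/2 = 2.
  m(A_3) = 23/2 - 11 = 1/2.
  m(A_4) = 13 - 12 = 1.
Contributions c_i * m(A_i):
  (1/3) * (3) = 1.
  (-1) * (2) = -2.
  (-3) * (1/2) = -3/2.
  (2) * (1) = 2.
Total: 1 - 2 - 3/2 + 2 = -1/2.

-1/2


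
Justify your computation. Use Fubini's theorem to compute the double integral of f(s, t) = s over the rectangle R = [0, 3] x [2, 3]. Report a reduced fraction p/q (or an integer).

f(s, t) is a tensor product of a function of s and a function of t, and both factors are bounded continuous (hence Lebesgue integrable) on the rectangle, so Fubini's theorem applies:
  integral_R f d(m x m) = (integral_a1^b1 s ds) * (integral_a2^b2 1 dt).
Inner integral in s: integral_{0}^{3} s ds = (3^2 - 0^2)/2
  = 9/2.
Inner integral in t: integral_{2}^{3} 1 dt = (3^1 - 2^1)/1
  = 1.
Product: (9/2) * (1) = 9/2.

9/2


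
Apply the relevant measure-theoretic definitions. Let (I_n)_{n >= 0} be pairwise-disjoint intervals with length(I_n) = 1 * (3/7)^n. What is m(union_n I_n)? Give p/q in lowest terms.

By countable additivity of the Lebesgue measure on pairwise disjoint measurable sets,
  m(union_{n >= 0} I_n) = sum_{n >= 0} m(I_n) = sum_{n >= 0} a * r^n,
  with a = 1 and r = 3/7.
Since 0 < r = 3/7 < 1, the geometric series converges:
  sum_{n >= 0} a * r^n = a / (1 - r).
  = 1 / (1 - 3/7)
  = 1 / (4/7)
  = 7/4.

7/4


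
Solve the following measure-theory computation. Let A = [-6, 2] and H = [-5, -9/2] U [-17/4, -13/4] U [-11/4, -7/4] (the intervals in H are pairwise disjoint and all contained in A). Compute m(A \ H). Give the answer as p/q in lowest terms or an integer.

The ambient interval has length m(A) = 2 - (-6) = 8.
Since the holes are disjoint and sit inside A, by finite additivity
  m(H) = sum_i (b_i - a_i), and m(A \ H) = m(A) - m(H).
Computing the hole measures:
  m(H_1) = -9/2 - (-5) = 1/2.
  m(H_2) = -13/4 - (-17/4) = 1.
  m(H_3) = -7/4 - (-11/4) = 1.
Summed: m(H) = 1/2 + 1 + 1 = 5/2.
So m(A \ H) = 8 - 5/2 = 11/2.

11/2


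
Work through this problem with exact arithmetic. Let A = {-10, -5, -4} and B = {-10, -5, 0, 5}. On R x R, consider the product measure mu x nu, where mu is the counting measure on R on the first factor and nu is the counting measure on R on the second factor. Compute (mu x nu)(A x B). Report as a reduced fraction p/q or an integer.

For a measurable rectangle A x B, the product measure satisfies
  (mu x nu)(A x B) = mu(A) * nu(B).
  mu(A) = 3.
  nu(B) = 4.
  (mu x nu)(A x B) = 3 * 4 = 12.

12


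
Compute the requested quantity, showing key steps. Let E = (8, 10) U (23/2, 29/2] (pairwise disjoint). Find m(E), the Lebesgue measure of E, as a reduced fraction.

For pairwise disjoint intervals, m(union_i I_i) = sum_i m(I_i),
and m is invariant under swapping open/closed endpoints (single points have measure 0).
So m(E) = sum_i (b_i - a_i).
  I_1 has length 10 - 8 = 2.
  I_2 has length 29/2 - 23/2 = 3.
Summing:
  m(E) = 2 + 3 = 5.

5


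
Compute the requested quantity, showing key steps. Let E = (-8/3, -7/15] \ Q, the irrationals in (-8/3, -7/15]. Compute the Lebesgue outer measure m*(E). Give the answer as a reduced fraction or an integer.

The interval I = (-8/3, -7/15] has m(I) = -7/15 - (-8/3) = 11/5 (endpoints are measure-zero, so open/closed/half-open agree). Write I = (I cap Q) u (I \ Q). The rationals in I are countable, so m*(I cap Q) = 0 (cover each rational by intervals whose total length is arbitrarily small). By countable subadditivity m*(I) <= m*(I cap Q) + m*(I \ Q), hence m*(I \ Q) >= m(I) = 11/5. The reverse inequality m*(I \ Q) <= m*(I) = 11/5 is trivial since (I \ Q) is a subset of I. Therefore m*(I \ Q) = 11/5.

11/5


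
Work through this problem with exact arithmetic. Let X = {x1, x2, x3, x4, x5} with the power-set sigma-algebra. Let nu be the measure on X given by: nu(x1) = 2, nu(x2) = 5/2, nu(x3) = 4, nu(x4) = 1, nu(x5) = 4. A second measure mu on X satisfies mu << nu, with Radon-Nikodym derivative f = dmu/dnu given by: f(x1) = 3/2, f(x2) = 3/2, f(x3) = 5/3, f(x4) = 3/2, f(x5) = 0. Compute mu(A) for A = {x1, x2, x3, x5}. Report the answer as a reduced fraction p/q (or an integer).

By the defining property of the Radon-Nikodym derivative, for every measurable set A,
  mu(A) = integral_A f dnu.
Since nu is a discrete measure concentrated on the atoms of X, the integral over A reduces to the sum
  mu(A) = sum_{x in A} f(x) * nu({x}).
Computing each term:
  x1: f(x1) * nu(x1) = 3/2 * 2 = 3.
  x2: f(x2) * nu(x2) = 3/2 * 5/2 = 15/4.
  x3: f(x3) * nu(x3) = 5/3 * 4 = 20/3.
  x5: f(x5) * nu(x5) = 0 * 4 = 0.
Summing: mu(A) = 3 + 15/4 + 20/3 + 0 = 161/12.

161/12


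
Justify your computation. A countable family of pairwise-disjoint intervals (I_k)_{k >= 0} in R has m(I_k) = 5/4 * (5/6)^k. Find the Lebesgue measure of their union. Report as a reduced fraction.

By countable additivity of the Lebesgue measure on pairwise disjoint measurable sets,
  m(union_{k >= 0} I_k) = sum_{k >= 0} m(I_k) = sum_{k >= 0} a * r^k,
  with a = 5/4 and r = 5/6.
Since 0 < r = 5/6 < 1, the geometric series converges:
  sum_{k >= 0} a * r^k = a / (1 - r).
  = 5/4 / (1 - 5/6)
  = 5/4 / (1/6)
  = 15/2.

15/2


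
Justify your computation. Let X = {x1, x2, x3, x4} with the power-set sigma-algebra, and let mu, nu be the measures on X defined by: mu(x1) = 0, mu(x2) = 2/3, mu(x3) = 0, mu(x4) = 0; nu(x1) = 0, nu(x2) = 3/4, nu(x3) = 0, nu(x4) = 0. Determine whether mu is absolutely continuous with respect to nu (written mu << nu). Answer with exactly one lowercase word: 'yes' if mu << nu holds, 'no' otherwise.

mu << nu means: every nu-null measurable set is also mu-null; equivalently, for every atom x, if nu({x}) = 0 then mu({x}) = 0.
Checking each atom:
  x1: nu = 0, mu = 0 -> consistent with mu << nu.
  x2: nu = 3/4 > 0 -> no constraint.
  x3: nu = 0, mu = 0 -> consistent with mu << nu.
  x4: nu = 0, mu = 0 -> consistent with mu << nu.
No atom violates the condition. Therefore mu << nu.

yes


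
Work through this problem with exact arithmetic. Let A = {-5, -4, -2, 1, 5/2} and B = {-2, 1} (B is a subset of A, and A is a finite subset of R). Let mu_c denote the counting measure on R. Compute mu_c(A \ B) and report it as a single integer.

Counting measure assigns mu_c(E) = |E| (number of elements) when E is finite. For B subset A, A \ B is the set of elements of A not in B, so |A \ B| = |A| - |B|.
|A| = 5, |B| = 2, so mu_c(A \ B) = 5 - 2 = 3.

3


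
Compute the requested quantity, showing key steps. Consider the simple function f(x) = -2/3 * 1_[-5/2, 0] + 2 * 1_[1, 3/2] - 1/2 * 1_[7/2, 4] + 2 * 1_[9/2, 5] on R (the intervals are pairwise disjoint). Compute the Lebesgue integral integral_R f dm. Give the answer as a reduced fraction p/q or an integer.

For a simple function f = sum_i c_i * 1_{A_i} with disjoint A_i,
  integral f dm = sum_i c_i * m(A_i).
Lengths of the A_i:
  m(A_1) = 0 - (-5/2) = 5/2.
  m(A_2) = 3/2 - 1 = 1/2.
  m(A_3) = 4 - 7/2 = 1/2.
  m(A_4) = 5 - 9/2 = 1/2.
Contributions c_i * m(A_i):
  (-2/3) * (5/2) = -5/3.
  (2) * (1/2) = 1.
  (-1/2) * (1/2) = -1/4.
  (2) * (1/2) = 1.
Total: -5/3 + 1 - 1/4 + 1 = 1/12.

1/12


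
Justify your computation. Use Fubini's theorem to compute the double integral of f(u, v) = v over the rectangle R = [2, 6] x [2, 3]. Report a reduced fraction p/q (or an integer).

f(u, v) is a tensor product of a function of u and a function of v, and both factors are bounded continuous (hence Lebesgue integrable) on the rectangle, so Fubini's theorem applies:
  integral_R f d(m x m) = (integral_a1^b1 1 du) * (integral_a2^b2 v dv).
Inner integral in u: integral_{2}^{6} 1 du = (6^1 - 2^1)/1
  = 4.
Inner integral in v: integral_{2}^{3} v dv = (3^2 - 2^2)/2
  = 5/2.
Product: (4) * (5/2) = 10.

10


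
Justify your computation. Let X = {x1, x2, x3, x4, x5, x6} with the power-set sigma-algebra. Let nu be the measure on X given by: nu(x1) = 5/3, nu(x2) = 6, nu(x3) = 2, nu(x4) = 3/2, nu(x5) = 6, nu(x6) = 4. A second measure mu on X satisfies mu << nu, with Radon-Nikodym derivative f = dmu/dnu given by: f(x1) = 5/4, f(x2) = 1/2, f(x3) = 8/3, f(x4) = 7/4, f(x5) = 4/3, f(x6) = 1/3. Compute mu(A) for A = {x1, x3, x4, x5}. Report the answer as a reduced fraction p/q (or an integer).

By the defining property of the Radon-Nikodym derivative, for every measurable set A,
  mu(A) = integral_A f dnu.
Since nu is a discrete measure concentrated on the atoms of X, the integral over A reduces to the sum
  mu(A) = sum_{x in A} f(x) * nu({x}).
Computing each term:
  x1: f(x1) * nu(x1) = 5/4 * 5/3 = 25/12.
  x3: f(x3) * nu(x3) = 8/3 * 2 = 16/3.
  x4: f(x4) * nu(x4) = 7/4 * 3/2 = 21/8.
  x5: f(x5) * nu(x5) = 4/3 * 6 = 8.
Summing: mu(A) = 25/12 + 16/3 + 21/8 + 8 = 433/24.

433/24


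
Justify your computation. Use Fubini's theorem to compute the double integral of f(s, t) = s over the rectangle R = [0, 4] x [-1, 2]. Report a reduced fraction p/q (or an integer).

f(s, t) is a tensor product of a function of s and a function of t, and both factors are bounded continuous (hence Lebesgue integrable) on the rectangle, so Fubini's theorem applies:
  integral_R f d(m x m) = (integral_a1^b1 s ds) * (integral_a2^b2 1 dt).
Inner integral in s: integral_{0}^{4} s ds = (4^2 - 0^2)/2
  = 8.
Inner integral in t: integral_{-1}^{2} 1 dt = (2^1 - (-1)^1)/1
  = 3.
Product: (8) * (3) = 24.

24


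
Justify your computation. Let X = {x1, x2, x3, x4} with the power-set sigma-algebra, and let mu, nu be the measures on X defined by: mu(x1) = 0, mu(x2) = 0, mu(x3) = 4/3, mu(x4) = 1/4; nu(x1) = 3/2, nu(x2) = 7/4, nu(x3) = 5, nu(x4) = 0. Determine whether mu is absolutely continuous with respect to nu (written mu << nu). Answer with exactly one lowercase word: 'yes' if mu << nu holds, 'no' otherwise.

mu << nu means: every nu-null measurable set is also mu-null; equivalently, for every atom x, if nu({x}) = 0 then mu({x}) = 0.
Checking each atom:
  x1: nu = 3/2 > 0 -> no constraint.
  x2: nu = 7/4 > 0 -> no constraint.
  x3: nu = 5 > 0 -> no constraint.
  x4: nu = 0, mu = 1/4 > 0 -> violates mu << nu.
The atom(s) x4 violate the condition (nu = 0 but mu > 0). Therefore mu is NOT absolutely continuous w.r.t. nu.

no


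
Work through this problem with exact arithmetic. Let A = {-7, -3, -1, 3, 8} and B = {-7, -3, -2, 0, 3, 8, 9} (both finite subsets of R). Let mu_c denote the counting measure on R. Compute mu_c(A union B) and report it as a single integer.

Counting measure on a finite set equals cardinality. By inclusion-exclusion, |A union B| = |A| + |B| - |A cap B|.
|A| = 5, |B| = 7, |A cap B| = 4.
So mu_c(A union B) = 5 + 7 - 4 = 8.

8


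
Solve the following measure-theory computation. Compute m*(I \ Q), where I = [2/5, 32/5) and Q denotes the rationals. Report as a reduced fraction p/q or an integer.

The interval I = [2/5, 32/5) has m(I) = 32/5 - 2/5 = 6 (endpoints are measure-zero, so open/closed/half-open agree). Write I = (I cap Q) u (I \ Q). The rationals in I are countable, so m*(I cap Q) = 0 (cover each rational by intervals whose total length is arbitrarily small). By countable subadditivity m*(I) <= m*(I cap Q) + m*(I \ Q), hence m*(I \ Q) >= m(I) = 6. The reverse inequality m*(I \ Q) <= m*(I) = 6 is trivial since (I \ Q) is a subset of I. Therefore m*(I \ Q) = 6.

6


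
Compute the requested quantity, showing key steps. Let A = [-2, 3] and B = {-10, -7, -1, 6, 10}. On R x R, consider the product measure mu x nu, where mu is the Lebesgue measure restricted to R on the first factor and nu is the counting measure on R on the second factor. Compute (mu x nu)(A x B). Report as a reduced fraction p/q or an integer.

For a measurable rectangle A x B, the product measure satisfies
  (mu x nu)(A x B) = mu(A) * nu(B).
  mu(A) = 5.
  nu(B) = 5.
  (mu x nu)(A x B) = 5 * 5 = 25.

25


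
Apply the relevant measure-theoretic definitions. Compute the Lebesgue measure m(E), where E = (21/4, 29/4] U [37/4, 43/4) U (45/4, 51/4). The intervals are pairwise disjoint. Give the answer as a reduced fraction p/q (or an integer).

For pairwise disjoint intervals, m(union_i I_i) = sum_i m(I_i),
and m is invariant under swapping open/closed endpoints (single points have measure 0).
So m(E) = sum_i (b_i - a_i).
  I_1 has length 29/4 - 21/4 = 2.
  I_2 has length 43/4 - 37/4 = 3/2.
  I_3 has length 51/4 - 45/4 = 3/2.
Summing:
  m(E) = 2 + 3/2 + 3/2 = 5.

5


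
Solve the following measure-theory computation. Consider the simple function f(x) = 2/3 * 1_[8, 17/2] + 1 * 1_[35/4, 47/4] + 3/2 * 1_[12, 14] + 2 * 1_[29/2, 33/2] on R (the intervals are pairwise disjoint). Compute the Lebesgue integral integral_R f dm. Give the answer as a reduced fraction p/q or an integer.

For a simple function f = sum_i c_i * 1_{A_i} with disjoint A_i,
  integral f dm = sum_i c_i * m(A_i).
Lengths of the A_i:
  m(A_1) = 17/2 - 8 = 1/2.
  m(A_2) = 47/4 - 35/4 = 3.
  m(A_3) = 14 - 12 = 2.
  m(A_4) = 33/2 - 29/2 = 2.
Contributions c_i * m(A_i):
  (2/3) * (1/2) = 1/3.
  (1) * (3) = 3.
  (3/2) * (2) = 3.
  (2) * (2) = 4.
Total: 1/3 + 3 + 3 + 4 = 31/3.

31/3


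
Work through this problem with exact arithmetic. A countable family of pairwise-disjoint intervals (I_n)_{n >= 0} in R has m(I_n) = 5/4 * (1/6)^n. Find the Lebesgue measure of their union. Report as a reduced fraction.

By countable additivity of the Lebesgue measure on pairwise disjoint measurable sets,
  m(union_{n >= 0} I_n) = sum_{n >= 0} m(I_n) = sum_{n >= 0} a * r^n,
  with a = 5/4 and r = 1/6.
Since 0 < r = 1/6 < 1, the geometric series converges:
  sum_{n >= 0} a * r^n = a / (1 - r).
  = 5/4 / (1 - 1/6)
  = 5/4 / (5/6)
  = 3/2.

3/2


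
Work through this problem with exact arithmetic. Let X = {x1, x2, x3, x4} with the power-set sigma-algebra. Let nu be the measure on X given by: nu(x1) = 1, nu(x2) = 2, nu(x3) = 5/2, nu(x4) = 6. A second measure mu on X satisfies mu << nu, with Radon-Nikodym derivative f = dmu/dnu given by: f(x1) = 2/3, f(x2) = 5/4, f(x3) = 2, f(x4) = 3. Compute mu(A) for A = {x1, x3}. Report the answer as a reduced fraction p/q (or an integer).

By the defining property of the Radon-Nikodym derivative, for every measurable set A,
  mu(A) = integral_A f dnu.
Since nu is a discrete measure concentrated on the atoms of X, the integral over A reduces to the sum
  mu(A) = sum_{x in A} f(x) * nu({x}).
Computing each term:
  x1: f(x1) * nu(x1) = 2/3 * 1 = 2/3.
  x3: f(x3) * nu(x3) = 2 * 5/2 = 5.
Summing: mu(A) = 2/3 + 5 = 17/3.

17/3


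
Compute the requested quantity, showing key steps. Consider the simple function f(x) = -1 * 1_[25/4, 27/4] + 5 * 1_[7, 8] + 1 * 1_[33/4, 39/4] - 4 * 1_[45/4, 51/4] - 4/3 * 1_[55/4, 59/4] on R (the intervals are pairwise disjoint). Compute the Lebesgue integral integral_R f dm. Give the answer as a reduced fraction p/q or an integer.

For a simple function f = sum_i c_i * 1_{A_i} with disjoint A_i,
  integral f dm = sum_i c_i * m(A_i).
Lengths of the A_i:
  m(A_1) = 27/4 - 25/4 = 1/2.
  m(A_2) = 8 - 7 = 1.
  m(A_3) = 39/4 - 33/4 = 3/2.
  m(A_4) = 51/4 - 45/4 = 3/2.
  m(A_5) = 59/4 - 55/4 = 1.
Contributions c_i * m(A_i):
  (-1) * (1/2) = -1/2.
  (5) * (1) = 5.
  (1) * (3/2) = 3/2.
  (-4) * (3/2) = -6.
  (-4/3) * (1) = -4/3.
Total: -1/2 + 5 + 3/2 - 6 - 4/3 = -4/3.

-4/3


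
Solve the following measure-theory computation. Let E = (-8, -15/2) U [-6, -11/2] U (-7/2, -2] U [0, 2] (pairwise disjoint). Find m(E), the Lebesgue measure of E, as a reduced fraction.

For pairwise disjoint intervals, m(union_i I_i) = sum_i m(I_i),
and m is invariant under swapping open/closed endpoints (single points have measure 0).
So m(E) = sum_i (b_i - a_i).
  I_1 has length -15/2 - (-8) = 1/2.
  I_2 has length -11/2 - (-6) = 1/2.
  I_3 has length -2 - (-7/2) = 3/2.
  I_4 has length 2 - 0 = 2.
Summing:
  m(E) = 1/2 + 1/2 + 3/2 + 2 = 9/2.

9/2


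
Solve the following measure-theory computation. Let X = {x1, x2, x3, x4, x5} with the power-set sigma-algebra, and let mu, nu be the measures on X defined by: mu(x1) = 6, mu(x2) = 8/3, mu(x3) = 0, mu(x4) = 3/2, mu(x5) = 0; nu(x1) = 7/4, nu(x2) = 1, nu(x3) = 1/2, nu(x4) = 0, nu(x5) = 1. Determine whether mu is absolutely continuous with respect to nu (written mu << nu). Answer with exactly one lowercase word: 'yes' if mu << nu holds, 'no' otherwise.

mu << nu means: every nu-null measurable set is also mu-null; equivalently, for every atom x, if nu({x}) = 0 then mu({x}) = 0.
Checking each atom:
  x1: nu = 7/4 > 0 -> no constraint.
  x2: nu = 1 > 0 -> no constraint.
  x3: nu = 1/2 > 0 -> no constraint.
  x4: nu = 0, mu = 3/2 > 0 -> violates mu << nu.
  x5: nu = 1 > 0 -> no constraint.
The atom(s) x4 violate the condition (nu = 0 but mu > 0). Therefore mu is NOT absolutely continuous w.r.t. nu.

no


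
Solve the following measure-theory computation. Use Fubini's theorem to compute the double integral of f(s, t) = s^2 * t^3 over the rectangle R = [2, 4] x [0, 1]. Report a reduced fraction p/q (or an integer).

f(s, t) is a tensor product of a function of s and a function of t, and both factors are bounded continuous (hence Lebesgue integrable) on the rectangle, so Fubini's theorem applies:
  integral_R f d(m x m) = (integral_a1^b1 s^2 ds) * (integral_a2^b2 t^3 dt).
Inner integral in s: integral_{2}^{4} s^2 ds = (4^3 - 2^3)/3
  = 56/3.
Inner integral in t: integral_{0}^{1} t^3 dt = (1^4 - 0^4)/4
  = 1/4.
Product: (56/3) * (1/4) = 14/3.

14/3


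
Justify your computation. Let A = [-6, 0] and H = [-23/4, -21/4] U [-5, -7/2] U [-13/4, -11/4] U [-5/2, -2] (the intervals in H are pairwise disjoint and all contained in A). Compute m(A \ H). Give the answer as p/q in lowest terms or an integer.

The ambient interval has length m(A) = 0 - (-6) = 6.
Since the holes are disjoint and sit inside A, by finite additivity
  m(H) = sum_i (b_i - a_i), and m(A \ H) = m(A) - m(H).
Computing the hole measures:
  m(H_1) = -21/4 - (-23/4) = 1/2.
  m(H_2) = -7/2 - (-5) = 3/2.
  m(H_3) = -11/4 - (-13/4) = 1/2.
  m(H_4) = -2 - (-5/2) = 1/2.
Summed: m(H) = 1/2 + 3/2 + 1/2 + 1/2 = 3.
So m(A \ H) = 6 - 3 = 3.

3


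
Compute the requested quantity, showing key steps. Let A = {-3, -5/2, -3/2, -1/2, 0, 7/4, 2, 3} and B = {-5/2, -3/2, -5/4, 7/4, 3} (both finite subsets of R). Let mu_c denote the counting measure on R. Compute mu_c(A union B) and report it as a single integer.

Counting measure on a finite set equals cardinality. By inclusion-exclusion, |A union B| = |A| + |B| - |A cap B|.
|A| = 8, |B| = 5, |A cap B| = 4.
So mu_c(A union B) = 8 + 5 - 4 = 9.

9


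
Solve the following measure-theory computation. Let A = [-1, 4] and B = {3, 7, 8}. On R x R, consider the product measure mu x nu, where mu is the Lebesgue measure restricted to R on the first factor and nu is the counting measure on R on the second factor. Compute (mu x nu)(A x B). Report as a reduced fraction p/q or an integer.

For a measurable rectangle A x B, the product measure satisfies
  (mu x nu)(A x B) = mu(A) * nu(B).
  mu(A) = 5.
  nu(B) = 3.
  (mu x nu)(A x B) = 5 * 3 = 15.

15


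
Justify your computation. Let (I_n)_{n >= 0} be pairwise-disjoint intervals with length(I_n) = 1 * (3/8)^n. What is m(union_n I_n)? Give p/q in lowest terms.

By countable additivity of the Lebesgue measure on pairwise disjoint measurable sets,
  m(union_{n >= 0} I_n) = sum_{n >= 0} m(I_n) = sum_{n >= 0} a * r^n,
  with a = 1 and r = 3/8.
Since 0 < r = 3/8 < 1, the geometric series converges:
  sum_{n >= 0} a * r^n = a / (1 - r).
  = 1 / (1 - 3/8)
  = 1 / (5/8)
  = 8/5.

8/5


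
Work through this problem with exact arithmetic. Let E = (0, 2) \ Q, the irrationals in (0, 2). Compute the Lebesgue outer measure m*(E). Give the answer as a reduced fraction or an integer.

The interval I = (0, 2) has m(I) = 2 - 0 = 2 (endpoints are measure-zero, so open/closed/half-open agree). Write I = (I cap Q) u (I \ Q). The rationals in I are countable, so m*(I cap Q) = 0 (cover each rational by intervals whose total length is arbitrarily small). By countable subadditivity m*(I) <= m*(I cap Q) + m*(I \ Q), hence m*(I \ Q) >= m(I) = 2. The reverse inequality m*(I \ Q) <= m*(I) = 2 is trivial since (I \ Q) is a subset of I. Therefore m*(I \ Q) = 2.

2


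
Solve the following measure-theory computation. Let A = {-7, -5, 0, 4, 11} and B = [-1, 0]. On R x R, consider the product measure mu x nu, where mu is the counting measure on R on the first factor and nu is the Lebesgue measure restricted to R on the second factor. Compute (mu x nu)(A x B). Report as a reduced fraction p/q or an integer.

For a measurable rectangle A x B, the product measure satisfies
  (mu x nu)(A x B) = mu(A) * nu(B).
  mu(A) = 5.
  nu(B) = 1.
  (mu x nu)(A x B) = 5 * 1 = 5.

5


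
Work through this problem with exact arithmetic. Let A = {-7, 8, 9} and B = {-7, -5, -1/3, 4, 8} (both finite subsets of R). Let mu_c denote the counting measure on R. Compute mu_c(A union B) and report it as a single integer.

Counting measure on a finite set equals cardinality. By inclusion-exclusion, |A union B| = |A| + |B| - |A cap B|.
|A| = 3, |B| = 5, |A cap B| = 2.
So mu_c(A union B) = 3 + 5 - 2 = 6.

6


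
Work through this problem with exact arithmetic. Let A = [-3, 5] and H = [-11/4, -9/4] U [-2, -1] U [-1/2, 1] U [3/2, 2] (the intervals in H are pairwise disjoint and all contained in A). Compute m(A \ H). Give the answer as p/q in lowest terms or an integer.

The ambient interval has length m(A) = 5 - (-3) = 8.
Since the holes are disjoint and sit inside A, by finite additivity
  m(H) = sum_i (b_i - a_i), and m(A \ H) = m(A) - m(H).
Computing the hole measures:
  m(H_1) = -9/4 - (-11/4) = 1/2.
  m(H_2) = -1 - (-2) = 1.
  m(H_3) = 1 - (-1/2) = 3/2.
  m(H_4) = 2 - 3/2 = 1/2.
Summed: m(H) = 1/2 + 1 + 3/2 + 1/2 = 7/2.
So m(A \ H) = 8 - 7/2 = 9/2.

9/2


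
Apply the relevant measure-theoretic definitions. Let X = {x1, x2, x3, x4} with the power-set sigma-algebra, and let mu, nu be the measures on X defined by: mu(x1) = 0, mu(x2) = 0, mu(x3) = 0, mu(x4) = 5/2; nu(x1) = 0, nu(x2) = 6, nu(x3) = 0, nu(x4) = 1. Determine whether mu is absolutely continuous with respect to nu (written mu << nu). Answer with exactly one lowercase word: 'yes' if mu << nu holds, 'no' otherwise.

mu << nu means: every nu-null measurable set is also mu-null; equivalently, for every atom x, if nu({x}) = 0 then mu({x}) = 0.
Checking each atom:
  x1: nu = 0, mu = 0 -> consistent with mu << nu.
  x2: nu = 6 > 0 -> no constraint.
  x3: nu = 0, mu = 0 -> consistent with mu << nu.
  x4: nu = 1 > 0 -> no constraint.
No atom violates the condition. Therefore mu << nu.

yes
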